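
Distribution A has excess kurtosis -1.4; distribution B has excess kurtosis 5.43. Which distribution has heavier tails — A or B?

B

Higher excess kurtosis ⇒ heavier tails relative to the normal distribution.
-1.4 vs 5.43: the larger is 5.43, so B has heavier tails. (B is leptokurtic — heavier-than-normal tails; the other is platykurtic.)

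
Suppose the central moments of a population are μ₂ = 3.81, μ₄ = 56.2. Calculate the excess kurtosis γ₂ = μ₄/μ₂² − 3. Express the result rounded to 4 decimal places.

μ₂² = 3.81² = 14.51610
μ₄/μ₂² = 56.2 / 14.51610 = 3.87156
γ₂ = 3.87156 − 3 ≈ 0.8716

0.8716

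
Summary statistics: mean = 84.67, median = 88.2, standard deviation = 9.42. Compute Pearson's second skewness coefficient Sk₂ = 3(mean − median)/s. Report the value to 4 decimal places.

Sk₂ = 3(84.67 − 88.2) / 9.42 = 3 × -3.5300 / 9.42
    = -10.5900 / 9.42 ≈ -1.1242

-1.1242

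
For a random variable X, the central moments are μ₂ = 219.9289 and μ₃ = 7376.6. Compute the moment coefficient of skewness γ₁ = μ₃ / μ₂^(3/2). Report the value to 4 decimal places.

σ = √μ₂ = √219.9289 = 14.83000
σ³ = μ₂^(3/2) = 3261.54559
γ₁ = μ₃/σ³ = 7376.6 / 3261.54559 ≈ 2.2617

2.2617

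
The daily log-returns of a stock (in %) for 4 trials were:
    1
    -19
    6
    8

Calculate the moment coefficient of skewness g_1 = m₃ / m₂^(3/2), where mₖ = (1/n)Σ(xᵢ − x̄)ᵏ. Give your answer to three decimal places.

x̄ = (1 - 19 + 6 + 8) / 4 = -1.0000
deviations (xᵢ − x̄): 2.0000, -18.0000, 7.0000, 9.0000
Σ(xᵢ − x̄)² = 458.0000 ⇒ m₂ = 458.0000/4 = 114.50000
Σ(xᵢ − x̄)³ = -4752.0000 ⇒ m₃ = -4752.0000/4 = -1188.00000
m₂^(3/2) = 114.50000^(1.5) = 1225.20350
g_1 = m₃ / m₂^(3/2) = -1188.00000 / 1225.20350 ≈ -0.970

-0.970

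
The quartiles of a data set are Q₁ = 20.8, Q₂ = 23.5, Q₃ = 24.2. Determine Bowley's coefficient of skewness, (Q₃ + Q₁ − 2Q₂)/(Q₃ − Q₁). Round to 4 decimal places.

numerator: Q₃ + Q₁ − 2Q₂ = 24.2 + 20.8 − 2×23.5 = -2.0000
denominator: Q₃ − Q₁ = 24.2 − 20.8 = 3.4000
Bowley skewness = -2.0000 / 3.4000 ≈ -0.5882

-0.5882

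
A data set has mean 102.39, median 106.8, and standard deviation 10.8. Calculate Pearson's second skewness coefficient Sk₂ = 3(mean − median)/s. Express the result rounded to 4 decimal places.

Sk₂ = 3(102.39 − 106.8) / 10.8 = 3 × -4.4100 / 10.8
    = -13.2300 / 10.8 ≈ -1.2250

-1.2250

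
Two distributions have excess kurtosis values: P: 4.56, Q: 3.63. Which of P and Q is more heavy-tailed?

Higher excess kurtosis ⇒ heavier tails relative to the normal distribution.
4.56 vs 3.63: the larger is 4.56, so P has heavier tails.

P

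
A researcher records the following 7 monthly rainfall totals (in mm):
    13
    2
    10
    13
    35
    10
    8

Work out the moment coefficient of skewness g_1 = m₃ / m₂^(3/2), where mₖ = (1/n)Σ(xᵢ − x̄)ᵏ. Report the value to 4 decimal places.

x̄ = (13 + 2 + 10 + 13 + 35 + 10 + 8) / 7 = 13.0000
deviations (xᵢ − x̄): 0.0000, -11.0000, -3.0000, 0.0000, 22.0000, -3.0000, -5.0000
Σ(xᵢ − x̄)² = 648.0000 ⇒ m₂ = 648.0000/7 = 92.57143
Σ(xᵢ − x̄)³ = 9138.0000 ⇒ m₃ = 9138.0000/7 = 1305.42857
m₂^(3/2) = 92.57143^(1.5) = 890.66718
g_1 = m₃ / m₂^(3/2) = 1305.42857 / 890.66718 ≈ 1.4657

1.4657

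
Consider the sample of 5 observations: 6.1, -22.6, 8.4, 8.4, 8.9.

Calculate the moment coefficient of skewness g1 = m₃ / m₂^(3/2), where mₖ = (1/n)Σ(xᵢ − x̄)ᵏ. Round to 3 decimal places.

-1.477

x̄ = (6.1 - 22.6 + 8.4 + 8.4 + 8.9) / 5 = 1.8400
deviations (xᵢ − x̄): 4.2600, -24.4400, 6.5600, 6.5600, 7.0600
Σ(xᵢ − x̄)² = 751.3720 ⇒ m₂ = 751.3720/5 = 150.27440
Σ(xᵢ − x̄)³ = -13604.5390 ⇒ m₃ = -13604.5390/5 = -2720.90779
m₂^(3/2) = 150.27440^(1.5) = 1842.16066
g1 = m₃ / m₂^(3/2) = -2720.90779 / 1842.16066 ≈ -1.477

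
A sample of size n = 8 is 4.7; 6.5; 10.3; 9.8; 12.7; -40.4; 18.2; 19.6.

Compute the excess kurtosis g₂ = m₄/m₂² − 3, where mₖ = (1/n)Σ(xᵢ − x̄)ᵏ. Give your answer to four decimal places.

2.3552

x̄ = 5.1750
Σ(xᵢ − x̄)² = 2561.0750 ⇒ m₂ = 320.13437
Σ(xᵢ − x̄)⁴ = 4390699.8402 ⇒ m₄ = 548837.48003
m₂² = 102486.01806
g₂ = m₄/m₂² − 3 = 5.35524 − 3 ≈ 2.3552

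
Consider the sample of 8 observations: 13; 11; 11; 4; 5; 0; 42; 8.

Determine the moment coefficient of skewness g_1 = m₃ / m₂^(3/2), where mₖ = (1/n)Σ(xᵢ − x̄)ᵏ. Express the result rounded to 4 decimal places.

x̄ = (13 + 11 + 11 + 4 + 5 + 0 + 42 + 8) / 8 = 11.7500
deviations (xᵢ − x̄): 1.2500, -0.7500, -0.7500, -7.7500, -6.7500, -11.7500, 30.2500, -3.7500
Σ(xᵢ − x̄)² = 1175.5000 ⇒ m₂ = 1175.5000/8 = 146.93750
Σ(xᵢ − x̄)³ = 25233.7500 ⇒ m₃ = 25233.7500/8 = 3154.21875
m₂^(3/2) = 146.93750^(1.5) = 1781.14374
g_1 = m₃ / m₂^(3/2) = 3154.21875 / 1781.14374 ≈ 1.7709

1.7709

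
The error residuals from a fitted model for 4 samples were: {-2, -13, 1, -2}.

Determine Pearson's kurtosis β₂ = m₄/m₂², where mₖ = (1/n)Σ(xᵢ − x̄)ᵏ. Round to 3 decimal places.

x̄ = -4.0000
Σ(xᵢ − x̄)² = 114.0000 ⇒ m₂ = 28.50000
Σ(xᵢ − x̄)⁴ = 7218.0000 ⇒ m₄ = 1804.50000
m₂² = 812.25000
β₂ = m₄/m₂² = 1804.50000 / 812.25000 ≈ 2.222

2.222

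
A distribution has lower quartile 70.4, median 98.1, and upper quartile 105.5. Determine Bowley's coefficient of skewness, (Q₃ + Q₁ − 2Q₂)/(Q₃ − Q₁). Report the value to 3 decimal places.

numerator: Q₃ + Q₁ − 2Q₂ = 105.5 + 70.4 − 2×98.1 = -20.3000
denominator: Q₃ − Q₁ = 105.5 − 70.4 = 35.1000
Bowley skewness = -20.3000 / 35.1000 ≈ -0.578

-0.578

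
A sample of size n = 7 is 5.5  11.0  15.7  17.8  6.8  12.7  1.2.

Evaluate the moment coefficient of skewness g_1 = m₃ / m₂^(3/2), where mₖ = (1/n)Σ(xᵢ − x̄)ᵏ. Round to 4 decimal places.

-0.1639

x̄ = (5.5 + 11.0 + 15.7 + 17.8 + 6.8 + 12.7 + 1.2) / 7 = 10.1000
deviations (xᵢ − x̄): -4.6000, 0.9000, 5.6000, 7.7000, -3.3000, 2.6000, -8.9000
Σ(xᵢ − x̄)² = 209.4800 ⇒ m₂ = 209.4800/7 = 29.92571
Σ(xᵢ − x̄)³ = -187.7880 ⇒ m₃ = -187.7880/7 = -26.82686
m₂^(3/2) = 29.92571^(1.5) = 163.70683
g_1 = m₃ / m₂^(3/2) = -26.82686 / 163.70683 ≈ -0.1639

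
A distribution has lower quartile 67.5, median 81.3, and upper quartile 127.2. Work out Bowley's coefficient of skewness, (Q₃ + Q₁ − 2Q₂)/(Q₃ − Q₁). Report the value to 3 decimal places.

numerator: Q₃ + Q₁ − 2Q₂ = 127.2 + 67.5 − 2×81.3 = 32.1000
denominator: Q₃ − Q₁ = 127.2 − 67.5 = 59.7000
Bowley skewness = 32.1000 / 59.7000 ≈ 0.538

0.538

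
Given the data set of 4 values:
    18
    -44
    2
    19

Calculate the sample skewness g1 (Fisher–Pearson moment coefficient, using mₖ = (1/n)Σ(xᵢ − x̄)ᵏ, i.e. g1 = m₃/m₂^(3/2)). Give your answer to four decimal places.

x̄ = (18 - 44 + 2 + 19) / 4 = -1.2500
deviations (xᵢ − x̄): 19.2500, -42.7500, 3.2500, 20.2500
Σ(xᵢ − x̄)² = 2618.7500 ⇒ m₂ = 2618.7500/4 = 654.68750
Σ(xᵢ − x̄)³ = -62656.8750 ⇒ m₃ = -62656.8750/4 = -15664.21875
m₂^(3/2) = 654.68750^(1.5) = 16751.39863
g1 = m₃ / m₂^(3/2) = -15664.21875 / 16751.39863 ≈ -0.9351

-0.9351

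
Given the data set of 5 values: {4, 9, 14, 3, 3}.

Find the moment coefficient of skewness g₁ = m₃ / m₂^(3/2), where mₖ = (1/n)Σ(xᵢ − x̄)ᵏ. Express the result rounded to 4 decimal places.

x̄ = (4 + 9 + 14 + 3 + 3) / 5 = 6.6000
deviations (xᵢ − x̄): -2.6000, 2.4000, 7.4000, -3.6000, -3.6000
Σ(xᵢ − x̄)² = 93.2000 ⇒ m₂ = 93.2000/5 = 18.64000
Σ(xᵢ − x̄)³ = 308.1600 ⇒ m₃ = 308.1600/5 = 61.63200
m₂^(3/2) = 18.64000^(1.5) = 80.47646
g₁ = m₃ / m₂^(3/2) = 61.63200 / 80.47646 ≈ 0.7658

0.7658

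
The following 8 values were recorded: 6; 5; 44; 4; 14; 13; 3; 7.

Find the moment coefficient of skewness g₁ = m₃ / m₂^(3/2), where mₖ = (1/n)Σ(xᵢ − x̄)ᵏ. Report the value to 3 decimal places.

x̄ = (6 + 5 + 44 + 4 + 14 + 13 + 3 + 7) / 8 = 12.0000
deviations (xᵢ − x̄): -6.0000, -7.0000, 32.0000, -8.0000, 2.0000, 1.0000, -9.0000, -5.0000
Σ(xᵢ − x̄)² = 1284.0000 ⇒ m₂ = 1284.0000/8 = 160.50000
Σ(xᵢ − x̄)³ = 30852.0000 ⇒ m₃ = 30852.0000/8 = 3856.50000
m₂^(3/2) = 160.50000^(1.5) = 2033.35194
g₁ = m₃ / m₂^(3/2) = 3856.50000 / 2033.35194 ≈ 1.897

1.897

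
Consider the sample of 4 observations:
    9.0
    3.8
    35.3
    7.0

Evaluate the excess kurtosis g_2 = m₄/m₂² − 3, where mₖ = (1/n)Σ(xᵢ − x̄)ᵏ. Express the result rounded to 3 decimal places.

-0.721

x̄ = 13.7750
Σ(xᵢ − x̄)² = 631.5275 ⇒ m₂ = 157.88187
Σ(xᵢ − x̄)⁴ = 227197.7450 ⇒ m₄ = 56799.43626
m₂² = 24926.68645
g_2 = m₄/m₂² − 3 = 2.27866 − 3 ≈ -0.721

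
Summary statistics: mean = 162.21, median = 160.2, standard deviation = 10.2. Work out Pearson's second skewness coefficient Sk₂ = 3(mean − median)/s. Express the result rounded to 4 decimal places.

0.5912

Sk₂ = 3(162.21 − 160.2) / 10.2 = 3 × 2.0100 / 10.2
    = 6.0300 / 10.2 ≈ 0.5912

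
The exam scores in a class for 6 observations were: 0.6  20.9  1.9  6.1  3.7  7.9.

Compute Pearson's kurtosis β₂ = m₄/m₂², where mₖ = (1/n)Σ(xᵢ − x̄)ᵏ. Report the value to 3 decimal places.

3.327

x̄ = 6.8500
Σ(xᵢ − x̄)² = 272.5550 ⇒ m₂ = 45.42583
Σ(xᵢ − x̄)⁴ = 41193.9863 ⇒ m₄ = 6865.66439
m₂² = 2063.50633
β₂ = m₄/m₂² = 6865.66439 / 2063.50633 ≈ 3.327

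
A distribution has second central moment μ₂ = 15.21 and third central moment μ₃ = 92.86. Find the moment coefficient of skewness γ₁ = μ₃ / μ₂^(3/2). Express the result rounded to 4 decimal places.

1.5654

σ = √μ₂ = √15.21 = 3.90000
σ³ = μ₂^(3/2) = 59.31900
γ₁ = μ₃/σ³ = 92.86 / 59.31900 ≈ 1.5654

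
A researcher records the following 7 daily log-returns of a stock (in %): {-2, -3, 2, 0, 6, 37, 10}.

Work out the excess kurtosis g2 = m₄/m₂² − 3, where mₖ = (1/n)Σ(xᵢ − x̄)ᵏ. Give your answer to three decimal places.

x̄ = 7.1429
Σ(xᵢ − x̄)² = 1164.8571 ⇒ m₂ = 166.40816
Σ(xᵢ − x̄)⁴ = 815623.6443 ⇒ m₄ = 116517.66347
m₂² = 27691.67680
g2 = m₄/m₂² − 3 = 4.20768 − 3 ≈ 1.208

1.208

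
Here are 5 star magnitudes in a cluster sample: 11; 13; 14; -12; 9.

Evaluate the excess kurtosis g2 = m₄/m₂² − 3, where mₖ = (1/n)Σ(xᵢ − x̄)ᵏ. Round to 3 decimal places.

0.092

x̄ = 7.0000
Σ(xᵢ − x̄)² = 466.0000 ⇒ m₂ = 93.20000
Σ(xᵢ − x̄)⁴ = 134290.0000 ⇒ m₄ = 26858.00000
m₂² = 8686.24000
g2 = m₄/m₂² − 3 = 3.09202 − 3 ≈ 0.092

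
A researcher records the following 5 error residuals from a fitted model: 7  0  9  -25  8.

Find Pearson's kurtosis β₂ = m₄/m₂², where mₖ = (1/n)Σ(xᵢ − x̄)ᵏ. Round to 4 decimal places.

2.9283

x̄ = -0.2000
Σ(xᵢ − x̄)² = 818.8000 ⇒ m₂ = 163.76000
Σ(xᵢ − x̄)⁴ = 392646.7360 ⇒ m₄ = 78529.34720
m₂² = 26817.33760
β₂ = m₄/m₂² = 78529.34720 / 26817.33760 ≈ 2.9283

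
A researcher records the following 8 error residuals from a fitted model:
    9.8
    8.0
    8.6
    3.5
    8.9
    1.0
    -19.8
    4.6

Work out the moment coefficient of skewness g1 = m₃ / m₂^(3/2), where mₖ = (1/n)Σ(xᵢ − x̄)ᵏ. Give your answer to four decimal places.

-1.8489

x̄ = (9.8 + 8.0 + 8.6 + 3.5 + 8.9 + 1.0 - 19.8 + 4.6) / 8 = 3.0750
deviations (xᵢ − x̄): 6.7250, 4.9250, 5.5250, 0.4250, 5.8250, -2.0750, -22.8750, 1.5250
Σ(xᵢ − x̄)² = 664.0150 ⇒ m₂ = 664.0150/8 = 83.00188
Σ(xᵢ − x̄)³ = -11185.1108 ⇒ m₃ = -11185.1108/8 = -1398.13884
m₂^(3/2) = 83.00188^(1.5) = 756.19161
g1 = m₃ / m₂^(3/2) = -1398.13884 / 756.19161 ≈ -1.8489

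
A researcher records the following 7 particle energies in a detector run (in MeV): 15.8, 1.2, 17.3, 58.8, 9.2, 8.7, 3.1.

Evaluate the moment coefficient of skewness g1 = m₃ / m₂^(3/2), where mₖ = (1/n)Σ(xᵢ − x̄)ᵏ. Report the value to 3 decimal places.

1.665

x̄ = (15.8 + 1.2 + 17.3 + 58.8 + 9.2 + 8.7 + 3.1) / 7 = 16.3000
deviations (xᵢ − x̄): -0.5000, -15.1000, 1.0000, 42.5000, -7.1000, -7.6000, -13.2000
Σ(xᵢ − x̄)² = 2317.9200 ⇒ m₂ = 2317.9200/7 = 331.13143
Σ(xᵢ − x̄)³ = 70226.6940 ⇒ m₃ = 70226.6940/7 = 10032.38486
m₂^(3/2) = 331.13143^(1.5) = 6025.60424
g1 = m₃ / m₂^(3/2) = 10032.38486 / 6025.60424 ≈ 1.665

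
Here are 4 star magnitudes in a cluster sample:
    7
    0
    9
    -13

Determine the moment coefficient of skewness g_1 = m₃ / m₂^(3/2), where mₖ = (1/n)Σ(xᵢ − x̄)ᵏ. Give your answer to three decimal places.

x̄ = (7 + 0 + 9 - 13) / 4 = 0.7500
deviations (xᵢ − x̄): 6.2500, -0.7500, 8.2500, -13.7500
Σ(xᵢ − x̄)² = 296.7500 ⇒ m₂ = 296.7500/4 = 74.18750
Σ(xᵢ − x̄)³ = -1794.3750 ⇒ m₃ = -1794.3750/4 = -448.59375
m₂^(3/2) = 74.18750^(1.5) = 638.99301
g_1 = m₃ / m₂^(3/2) = -448.59375 / 638.99301 ≈ -0.702

-0.702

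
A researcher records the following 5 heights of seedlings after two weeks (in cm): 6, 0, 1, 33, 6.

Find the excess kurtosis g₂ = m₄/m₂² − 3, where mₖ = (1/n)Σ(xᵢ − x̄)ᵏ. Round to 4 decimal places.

x̄ = 9.2000
Σ(xᵢ − x̄)² = 738.8000 ⇒ m₂ = 147.76000
Σ(xᵢ − x̄)⁴ = 332749.1360 ⇒ m₄ = 66549.82720
m₂² = 21833.01760
g₂ = m₄/m₂² − 3 = 3.04813 − 3 ≈ 0.0481

0.0481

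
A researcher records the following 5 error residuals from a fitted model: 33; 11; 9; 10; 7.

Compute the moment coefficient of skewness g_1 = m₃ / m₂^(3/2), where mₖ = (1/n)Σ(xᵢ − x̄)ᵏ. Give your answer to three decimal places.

1.428

x̄ = (33 + 11 + 9 + 10 + 7) / 5 = 14.0000
deviations (xᵢ − x̄): 19.0000, -3.0000, -5.0000, -4.0000, -7.0000
Σ(xᵢ − x̄)² = 460.0000 ⇒ m₂ = 460.0000/5 = 92.00000
Σ(xᵢ − x̄)³ = 6300.0000 ⇒ m₃ = 6300.0000/5 = 1260.00000
m₂^(3/2) = 92.00000^(1.5) = 882.43300
g_1 = m₃ / m₂^(3/2) = 1260.00000 / 882.43300 ≈ 1.428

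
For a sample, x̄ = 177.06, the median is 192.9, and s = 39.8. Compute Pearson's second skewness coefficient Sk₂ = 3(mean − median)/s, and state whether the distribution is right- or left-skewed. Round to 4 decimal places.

-1.1940, left-skewed

Sk₂ = 3(177.06 − 192.9) / 39.8 = 3 × -15.8400 / 39.8
    = -47.5200 / 39.8 ≈ -1.1940
Sk₂ < 0 ⇒ mean < median ⇒ left-skewed (negative skew).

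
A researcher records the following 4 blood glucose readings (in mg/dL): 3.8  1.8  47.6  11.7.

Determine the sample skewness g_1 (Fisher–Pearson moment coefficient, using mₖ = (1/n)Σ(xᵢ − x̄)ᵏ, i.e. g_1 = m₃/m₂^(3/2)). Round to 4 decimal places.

1.0234

x̄ = (3.8 + 1.8 + 47.6 + 11.7) / 4 = 16.2250
deviations (xᵢ − x̄): -12.4250, -14.4250, 31.3750, -4.5250
Σ(xᵢ − x̄)² = 1367.3275 ⇒ m₂ = 1367.3275/4 = 341.83188
Σ(xᵢ − x̄)³ = 25872.8614 ⇒ m₃ = 25872.8614/4 = 6468.21534
m₂^(3/2) = 341.83188^(1.5) = 6320.02558
g_1 = m₃ / m₂^(3/2) = 6468.21534 / 6320.02558 ≈ 1.0234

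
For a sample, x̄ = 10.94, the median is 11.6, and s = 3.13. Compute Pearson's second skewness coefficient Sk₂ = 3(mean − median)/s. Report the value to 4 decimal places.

-0.6326

Sk₂ = 3(10.94 − 11.6) / 3.13 = 3 × -0.6600 / 3.13
    = -1.9800 / 3.13 ≈ -0.6326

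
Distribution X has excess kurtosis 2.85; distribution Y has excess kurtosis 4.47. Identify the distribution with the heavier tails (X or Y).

Y

Higher excess kurtosis ⇒ heavier tails relative to the normal distribution.
2.85 vs 4.47: the larger is 4.47, so Y has heavier tails.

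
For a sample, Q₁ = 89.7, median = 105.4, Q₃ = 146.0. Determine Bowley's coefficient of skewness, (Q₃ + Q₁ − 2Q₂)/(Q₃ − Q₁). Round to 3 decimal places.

0.442

numerator: Q₃ + Q₁ − 2Q₂ = 146.0 + 89.7 − 2×105.4 = 24.9000
denominator: Q₃ − Q₁ = 146.0 − 89.7 = 56.3000
Bowley skewness = 24.9000 / 56.3000 ≈ 0.442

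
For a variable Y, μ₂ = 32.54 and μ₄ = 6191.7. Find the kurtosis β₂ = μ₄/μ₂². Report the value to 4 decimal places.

5.8476

μ₂² = 32.54² = 1058.85160
μ₄/μ₂² = 6191.7 / 1058.85160 = 5.84756
β₂ ≈ 5.8476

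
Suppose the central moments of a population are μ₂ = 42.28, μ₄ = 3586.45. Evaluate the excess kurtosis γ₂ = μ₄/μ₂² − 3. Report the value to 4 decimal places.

-0.9937

μ₂² = 42.28² = 1787.59840
μ₄/μ₂² = 3586.45 / 1787.59840 = 2.00630
γ₂ = 2.00630 − 3 ≈ -0.9937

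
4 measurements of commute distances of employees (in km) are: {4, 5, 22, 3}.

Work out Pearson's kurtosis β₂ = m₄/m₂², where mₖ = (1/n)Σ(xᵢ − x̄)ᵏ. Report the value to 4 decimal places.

2.3117

x̄ = 8.5000
Σ(xᵢ − x̄)² = 245.0000 ⇒ m₂ = 61.25000
Σ(xᵢ − x̄)⁴ = 34690.2500 ⇒ m₄ = 8672.56250
m₂² = 3751.56250
β₂ = m₄/m₂² = 8672.56250 / 3751.56250 ≈ 2.3117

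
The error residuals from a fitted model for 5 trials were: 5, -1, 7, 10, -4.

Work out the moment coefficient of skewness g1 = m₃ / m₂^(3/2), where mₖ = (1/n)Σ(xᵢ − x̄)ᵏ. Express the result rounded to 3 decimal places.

-0.221

x̄ = (5 - 1 + 7 + 10 - 4) / 5 = 3.4000
deviations (xᵢ − x̄): 1.6000, -4.4000, 3.6000, 6.6000, -7.4000
Σ(xᵢ − x̄)² = 133.2000 ⇒ m₂ = 133.2000/5 = 26.64000
Σ(xᵢ − x̄)³ = -152.1600 ⇒ m₃ = -152.1600/5 = -30.43200
m₂^(3/2) = 26.64000^(1.5) = 137.49957
g1 = m₃ / m₂^(3/2) = -30.43200 / 137.49957 ≈ -0.221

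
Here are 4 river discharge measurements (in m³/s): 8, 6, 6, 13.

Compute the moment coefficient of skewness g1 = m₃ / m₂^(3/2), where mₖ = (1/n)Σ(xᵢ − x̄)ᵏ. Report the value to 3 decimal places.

0.900

x̄ = (8 + 6 + 6 + 13) / 4 = 8.2500
deviations (xᵢ − x̄): -0.2500, -2.2500, -2.2500, 4.7500
Σ(xᵢ − x̄)² = 32.7500 ⇒ m₂ = 32.7500/4 = 8.18750
Σ(xᵢ − x̄)³ = 84.3750 ⇒ m₃ = 84.3750/4 = 21.09375
m₂^(3/2) = 8.18750^(1.5) = 23.42756
g1 = m₃ / m₂^(3/2) = 21.09375 / 23.42756 ≈ 0.900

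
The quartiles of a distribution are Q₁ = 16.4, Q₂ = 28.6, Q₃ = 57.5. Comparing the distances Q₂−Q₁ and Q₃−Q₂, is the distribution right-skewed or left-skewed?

Q₂ − Q₁ = 12.2;  Q₃ − Q₂ = 28.9
Q₃ − Q₂ > Q₂ − Q₁ ⇒ the upper half is more spread out ⇒ right-skewed.

right-skewed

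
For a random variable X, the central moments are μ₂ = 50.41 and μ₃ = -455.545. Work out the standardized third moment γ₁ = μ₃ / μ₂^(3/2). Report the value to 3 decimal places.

-1.273

σ = √μ₂ = √50.41 = 7.10000
σ³ = μ₂^(3/2) = 357.91100
γ₁ = μ₃/σ³ = -455.545 / 357.91100 ≈ -1.273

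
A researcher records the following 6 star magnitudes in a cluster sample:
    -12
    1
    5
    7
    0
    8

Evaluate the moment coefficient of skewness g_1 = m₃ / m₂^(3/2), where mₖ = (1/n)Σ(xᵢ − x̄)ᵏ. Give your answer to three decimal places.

-1.096

x̄ = (-12 + 1 + 5 + 7 + 0 + 8) / 6 = 1.5000
deviations (xᵢ − x̄): -13.5000, -0.5000, 3.5000, 5.5000, -1.5000, 6.5000
Σ(xᵢ − x̄)² = 269.5000 ⇒ m₂ = 269.5000/6 = 44.91667
Σ(xᵢ − x̄)³ = -1980.0000 ⇒ m₃ = -1980.0000/6 = -330.00000
m₂^(3/2) = 44.91667^(1.5) = 301.03104
g_1 = m₃ / m₂^(3/2) = -330.00000 / 301.03104 ≈ -1.096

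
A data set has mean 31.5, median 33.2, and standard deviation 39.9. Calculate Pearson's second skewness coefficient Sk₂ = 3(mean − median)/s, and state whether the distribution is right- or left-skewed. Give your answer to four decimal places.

Sk₂ = 3(31.5 − 33.2) / 39.9 = 3 × -1.7000 / 39.9
    = -5.1000 / 39.9 ≈ -0.1278
Sk₂ < 0 ⇒ mean < median ⇒ left-skewed (negative skew).

-0.1278, left-skewed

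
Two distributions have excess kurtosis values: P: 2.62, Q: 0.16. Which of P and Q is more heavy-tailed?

Higher excess kurtosis ⇒ heavier tails relative to the normal distribution.
2.62 vs 0.16: the larger is 2.62, so P has heavier tails.

P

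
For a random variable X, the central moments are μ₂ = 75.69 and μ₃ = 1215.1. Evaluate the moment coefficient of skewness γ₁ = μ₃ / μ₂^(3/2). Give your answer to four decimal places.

1.8452

σ = √μ₂ = √75.69 = 8.70000
σ³ = μ₂^(3/2) = 658.50300
γ₁ = μ₃/σ³ = 1215.1 / 658.50300 ≈ 1.8452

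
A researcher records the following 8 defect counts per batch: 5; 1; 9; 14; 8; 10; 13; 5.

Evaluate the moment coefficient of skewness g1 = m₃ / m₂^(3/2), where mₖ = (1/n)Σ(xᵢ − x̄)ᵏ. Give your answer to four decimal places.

x̄ = (5 + 1 + 9 + 14 + 8 + 10 + 13 + 5) / 8 = 8.1250
deviations (xᵢ − x̄): -3.1250, -7.1250, 0.8750, 5.8750, -0.1250, 1.8750, 4.8750, -3.1250
Σ(xᵢ − x̄)² = 132.8750 ⇒ m₂ = 132.8750/8 = 16.60938
Σ(xᵢ − x̄)³ = -96.8438 ⇒ m₃ = -96.8438/8 = -12.10547
m₂^(3/2) = 16.60938^(1.5) = 67.69085
g1 = m₃ / m₂^(3/2) = -12.10547 / 67.69085 ≈ -0.1788

-0.1788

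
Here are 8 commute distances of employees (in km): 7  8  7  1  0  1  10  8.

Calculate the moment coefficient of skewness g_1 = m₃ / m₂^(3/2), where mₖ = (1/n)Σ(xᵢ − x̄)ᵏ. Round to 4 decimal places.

x̄ = (7 + 8 + 7 + 1 + 0 + 1 + 10 + 8) / 8 = 5.2500
deviations (xᵢ − x̄): 1.7500, 2.7500, 1.7500, -4.2500, -5.2500, -4.2500, 4.7500, 2.7500
Σ(xᵢ − x̄)² = 107.5000 ⇒ m₂ = 107.5000/8 = 13.43750
Σ(xᵢ − x̄)³ = -138.7500 ⇒ m₃ = -138.7500/8 = -17.34375
m₂^(3/2) = 13.43750^(1.5) = 49.25811
g_1 = m₃ / m₂^(3/2) = -17.34375 / 49.25811 ≈ -0.3521

-0.3521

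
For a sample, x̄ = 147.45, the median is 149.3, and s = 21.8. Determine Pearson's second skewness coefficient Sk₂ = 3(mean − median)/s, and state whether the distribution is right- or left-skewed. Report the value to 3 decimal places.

Sk₂ = 3(147.45 − 149.3) / 21.8 = 3 × -1.8500 / 21.8
    = -5.5500 / 21.8 ≈ -0.255
Sk₂ < 0 ⇒ mean < median ⇒ left-skewed (negative skew).

-0.255, left-skewed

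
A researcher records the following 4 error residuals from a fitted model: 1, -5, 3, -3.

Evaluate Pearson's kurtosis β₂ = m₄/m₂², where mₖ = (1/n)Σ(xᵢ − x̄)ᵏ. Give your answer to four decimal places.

1.3600

x̄ = -1.0000
Σ(xᵢ − x̄)² = 40.0000 ⇒ m₂ = 10.00000
Σ(xᵢ − x̄)⁴ = 544.0000 ⇒ m₄ = 136.00000
m₂² = 100.00000
β₂ = m₄/m₂² = 136.00000 / 100.00000 ≈ 1.3600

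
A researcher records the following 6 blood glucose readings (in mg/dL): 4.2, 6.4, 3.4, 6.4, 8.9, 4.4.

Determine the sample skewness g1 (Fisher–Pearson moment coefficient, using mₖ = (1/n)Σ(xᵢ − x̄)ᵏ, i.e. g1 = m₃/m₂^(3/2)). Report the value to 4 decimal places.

x̄ = (4.2 + 6.4 + 3.4 + 6.4 + 8.9 + 4.4) / 6 = 5.6167
deviations (xᵢ − x̄): -1.4167, 0.7833, -2.2167, 0.7833, 3.2833, -1.2167
Σ(xᵢ − x̄)² = 20.4083 ⇒ m₂ = 20.4083/6 = 3.40139
Σ(xᵢ − x̄)³ = 20.8206 ⇒ m₃ = 20.8206/6 = 3.47009
m₂^(3/2) = 3.40139^(1.5) = 6.27313
g1 = m₃ / m₂^(3/2) = 3.47009 / 6.27313 ≈ 0.5532

0.5532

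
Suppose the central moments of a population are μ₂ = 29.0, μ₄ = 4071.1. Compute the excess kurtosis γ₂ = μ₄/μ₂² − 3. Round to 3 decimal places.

1.841

μ₂² = 29.0² = 841.00000
μ₄/μ₂² = 4071.1 / 841.00000 = 4.84078
γ₂ = 4.84078 − 3 ≈ 1.841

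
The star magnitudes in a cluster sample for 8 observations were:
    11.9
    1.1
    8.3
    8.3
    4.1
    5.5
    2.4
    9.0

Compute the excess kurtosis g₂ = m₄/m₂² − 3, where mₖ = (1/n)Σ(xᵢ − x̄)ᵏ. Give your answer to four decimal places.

x̄ = 6.3250
Σ(xᵢ − x̄)² = 94.3750 ⇒ m₂ = 11.79688
Σ(xᵢ − x̄)⁴ = 2055.2673 ⇒ m₄ = 256.90841
m₂² = 139.16626
g₂ = m₄/m₂² − 3 = 1.84605 − 3 ≈ -1.1539

-1.1539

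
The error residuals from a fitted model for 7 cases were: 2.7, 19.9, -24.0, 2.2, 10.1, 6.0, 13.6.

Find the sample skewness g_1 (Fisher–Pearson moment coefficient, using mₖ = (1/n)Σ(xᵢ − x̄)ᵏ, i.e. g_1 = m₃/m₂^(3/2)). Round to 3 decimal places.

-1.189

x̄ = (2.7 + 19.9 - 24.0 + 2.2 + 10.1 + 6.0 + 13.6) / 7 = 4.3571
deviations (xᵢ − x̄): -1.6571, 15.5429, -28.3571, -2.1571, 5.7429, 1.6429, 9.2429
Σ(xᵢ − x̄)² = 1174.2171 ⇒ m₂ = 1174.2171/7 = 167.74531
Σ(xᵢ − x̄)³ = -18079.0417 ⇒ m₃ = -18079.0417/7 = -2582.72024
m₂^(3/2) = 167.74531^(1.5) = 2172.57894
g_1 = m₃ / m₂^(3/2) = -2582.72024 / 2172.57894 ≈ -1.189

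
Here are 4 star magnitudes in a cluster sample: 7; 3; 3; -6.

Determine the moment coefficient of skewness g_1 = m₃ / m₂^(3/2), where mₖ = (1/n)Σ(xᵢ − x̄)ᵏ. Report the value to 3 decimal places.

-0.733

x̄ = (7 + 3 + 3 - 6) / 4 = 1.7500
deviations (xᵢ − x̄): 5.2500, 1.2500, 1.2500, -7.7500
Σ(xᵢ − x̄)² = 90.7500 ⇒ m₂ = 90.7500/4 = 22.68750
Σ(xᵢ − x̄)³ = -316.8750 ⇒ m₃ = -316.8750/4 = -79.21875
m₂^(3/2) = 22.68750^(1.5) = 108.06373
g_1 = m₃ / m₂^(3/2) = -79.21875 / 108.06373 ≈ -0.733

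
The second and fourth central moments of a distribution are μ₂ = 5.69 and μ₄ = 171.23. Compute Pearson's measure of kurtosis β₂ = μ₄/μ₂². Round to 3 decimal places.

μ₂² = 5.69² = 32.37610
μ₄/μ₂² = 171.23 / 32.37610 = 5.28878
β₂ ≈ 5.289

5.289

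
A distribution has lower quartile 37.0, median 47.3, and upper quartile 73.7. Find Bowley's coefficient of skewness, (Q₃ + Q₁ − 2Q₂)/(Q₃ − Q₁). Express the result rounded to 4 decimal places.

numerator: Q₃ + Q₁ − 2Q₂ = 73.7 + 37.0 − 2×47.3 = 16.1000
denominator: Q₃ − Q₁ = 73.7 − 37.0 = 36.7000
Bowley skewness = 16.1000 / 36.7000 ≈ 0.4387

0.4387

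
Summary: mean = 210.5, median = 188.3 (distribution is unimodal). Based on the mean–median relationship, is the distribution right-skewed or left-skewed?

right-skewed

mean − median = 210.5 − 188.3 = 22.2
mean > median ⇒ the longer tail is on the right ⇒ right-skewed (positively skewed).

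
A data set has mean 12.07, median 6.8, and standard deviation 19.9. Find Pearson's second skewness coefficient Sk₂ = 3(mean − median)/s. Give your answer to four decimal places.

Sk₂ = 3(12.07 − 6.8) / 19.9 = 3 × 5.2700 / 19.9
    = 15.8100 / 19.9 ≈ 0.7945

0.7945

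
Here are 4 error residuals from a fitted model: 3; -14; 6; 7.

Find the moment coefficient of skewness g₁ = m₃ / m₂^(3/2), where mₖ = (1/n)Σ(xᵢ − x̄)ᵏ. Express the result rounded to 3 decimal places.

-1.055

x̄ = (3 - 14 + 6 + 7) / 4 = 0.5000
deviations (xᵢ − x̄): 2.5000, -14.5000, 5.5000, 6.5000
Σ(xᵢ − x̄)² = 289.0000 ⇒ m₂ = 289.0000/4 = 72.25000
Σ(xᵢ − x̄)³ = -2592.0000 ⇒ m₃ = -2592.0000/4 = -648.00000
m₂^(3/2) = 72.25000^(1.5) = 614.12500
g₁ = m₃ / m₂^(3/2) = -648.00000 / 614.12500 ≈ -1.055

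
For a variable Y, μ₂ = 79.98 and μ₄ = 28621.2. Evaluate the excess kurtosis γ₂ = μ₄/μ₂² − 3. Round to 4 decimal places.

μ₂² = 79.98² = 6396.80040
μ₄/μ₂² = 28621.2 / 6396.80040 = 4.47430
γ₂ = 4.47430 − 3 ≈ 1.4743

1.4743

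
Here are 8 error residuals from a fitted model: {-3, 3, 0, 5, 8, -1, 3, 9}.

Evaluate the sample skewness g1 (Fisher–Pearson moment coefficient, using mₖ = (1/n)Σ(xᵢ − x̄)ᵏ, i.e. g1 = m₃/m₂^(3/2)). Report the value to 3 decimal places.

0.084

x̄ = (-3 + 3 + 0 + 5 + 8 - 1 + 3 + 9) / 8 = 3.0000
deviations (xᵢ − x̄): -6.0000, 0.0000, -3.0000, 2.0000, 5.0000, -4.0000, 0.0000, 6.0000
Σ(xᵢ − x̄)² = 126.0000 ⇒ m₂ = 126.0000/8 = 15.75000
Σ(xᵢ − x̄)³ = 42.0000 ⇒ m₃ = 42.0000/8 = 5.25000
m₂^(3/2) = 15.75000^(1.5) = 62.50587
g1 = m₃ / m₂^(3/2) = 5.25000 / 62.50587 ≈ 0.084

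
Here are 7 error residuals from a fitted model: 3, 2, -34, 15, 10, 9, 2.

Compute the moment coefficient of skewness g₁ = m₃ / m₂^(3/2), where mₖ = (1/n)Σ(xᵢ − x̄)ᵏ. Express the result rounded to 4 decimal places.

x̄ = (3 + 2 - 34 + 15 + 10 + 9 + 2) / 7 = 1.0000
deviations (xᵢ − x̄): 2.0000, 1.0000, -35.0000, 14.0000, 9.0000, 8.0000, 1.0000
Σ(xᵢ − x̄)² = 1572.0000 ⇒ m₂ = 1572.0000/7 = 224.57143
Σ(xᵢ − x̄)³ = -38880.0000 ⇒ m₃ = -38880.0000/7 = -5554.28571
m₂^(3/2) = 224.57143^(1.5) = 3365.36174
g₁ = m₃ / m₂^(3/2) = -5554.28571 / 3365.36174 ≈ -1.6504

-1.6504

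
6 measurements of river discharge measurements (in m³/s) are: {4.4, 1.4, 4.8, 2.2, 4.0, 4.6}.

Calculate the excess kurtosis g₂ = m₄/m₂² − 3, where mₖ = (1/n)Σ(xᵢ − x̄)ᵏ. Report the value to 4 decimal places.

x̄ = 3.5667
Σ(xᵢ − x̄)² = 10.0333 ⇒ m₂ = 1.67222
Σ(xᵢ − x̄)⁴ = 29.4978 ⇒ m₄ = 4.91631
m₂² = 2.79633
g₂ = m₄/m₂² − 3 = 1.75813 − 3 ≈ -1.2419

-1.2419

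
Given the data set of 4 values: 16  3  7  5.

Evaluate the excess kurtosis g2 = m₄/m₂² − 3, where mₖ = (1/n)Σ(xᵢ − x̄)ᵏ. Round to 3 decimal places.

-0.867

x̄ = 7.7500
Σ(xᵢ − x̄)² = 98.7500 ⇒ m₂ = 24.68750
Σ(xᵢ − x̄)⁴ = 5199.0781 ⇒ m₄ = 1299.76953
m₂² = 609.47266
g2 = m₄/m₂² − 3 = 2.13261 − 3 ≈ -0.867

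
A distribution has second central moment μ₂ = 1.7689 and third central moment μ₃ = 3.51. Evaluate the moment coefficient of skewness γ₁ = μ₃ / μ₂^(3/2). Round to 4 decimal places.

σ = √μ₂ = √1.7689 = 1.33000
σ³ = μ₂^(3/2) = 2.35264
γ₁ = μ₃/σ³ = 3.51 / 2.35264 ≈ 1.4919

1.4919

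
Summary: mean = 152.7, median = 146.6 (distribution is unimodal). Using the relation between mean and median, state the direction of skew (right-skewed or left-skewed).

mean − median = 152.7 − 146.6 = 6.1
mean > median ⇒ the longer tail is on the right ⇒ right-skewed (positively skewed).

right-skewed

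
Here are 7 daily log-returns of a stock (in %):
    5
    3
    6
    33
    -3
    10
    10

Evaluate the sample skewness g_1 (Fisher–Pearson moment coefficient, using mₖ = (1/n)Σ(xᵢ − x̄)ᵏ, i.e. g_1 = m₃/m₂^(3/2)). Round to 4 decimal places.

x̄ = (5 + 3 + 6 + 33 - 3 + 10 + 10) / 7 = 9.1429
deviations (xᵢ − x̄): -4.1429, -6.1429, -3.1429, 23.8571, -12.1429, 0.8571, 0.8571
Σ(xᵢ − x̄)² = 782.8571 ⇒ m₂ = 782.8571/7 = 111.83673
Σ(xᵢ − x̄)³ = 11455.4694 ⇒ m₃ = 11455.4694/7 = 1636.49563
m₂^(3/2) = 111.83673^(1.5) = 1182.70578
g_1 = m₃ / m₂^(3/2) = 1636.49563 / 1182.70578 ≈ 1.3837

1.3837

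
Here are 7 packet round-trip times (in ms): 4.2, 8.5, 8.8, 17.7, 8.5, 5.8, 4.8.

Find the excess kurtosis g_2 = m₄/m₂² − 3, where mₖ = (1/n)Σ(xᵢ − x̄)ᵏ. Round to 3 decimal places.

x̄ = 8.3286
Σ(xᵢ − x̄)² = 123.9943 ⇒ m₂ = 17.71347
Σ(xᵢ − x̄)⁴ = 8199.4861 ⇒ m₄ = 1171.35516
m₂² = 313.76700
g_2 = m₄/m₂² − 3 = 3.73320 − 3 ≈ 0.733

0.733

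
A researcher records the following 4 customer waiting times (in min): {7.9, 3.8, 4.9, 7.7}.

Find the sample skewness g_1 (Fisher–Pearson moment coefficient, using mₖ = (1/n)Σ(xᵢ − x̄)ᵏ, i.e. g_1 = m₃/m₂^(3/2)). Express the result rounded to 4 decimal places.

x̄ = (7.9 + 3.8 + 4.9 + 7.7) / 4 = 6.0750
deviations (xᵢ − x̄): 1.8250, -2.2750, -1.1750, 1.6250
Σ(xᵢ − x̄)² = 12.5275 ⇒ m₂ = 12.5275/4 = 3.13188
Σ(xᵢ − x̄)³ = -3.0274 ⇒ m₃ = -3.0274/4 = -0.75684
m₂^(3/2) = 3.13188^(1.5) = 5.54251
g_1 = m₃ / m₂^(3/2) = -0.75684 / 5.54251 ≈ -0.1366

-0.1366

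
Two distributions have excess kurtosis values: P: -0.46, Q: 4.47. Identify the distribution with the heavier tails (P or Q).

Q

Higher excess kurtosis ⇒ heavier tails relative to the normal distribution.
-0.46 vs 4.47: the larger is 4.47, so Q has heavier tails. (Q is leptokurtic — heavier-than-normal tails; the other is platykurtic.)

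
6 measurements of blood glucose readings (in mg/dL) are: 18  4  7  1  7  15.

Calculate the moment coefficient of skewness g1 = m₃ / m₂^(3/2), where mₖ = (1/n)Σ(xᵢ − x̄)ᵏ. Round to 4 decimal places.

0.3974

x̄ = (18 + 4 + 7 + 1 + 7 + 15) / 6 = 8.6667
deviations (xᵢ − x̄): 9.3333, -4.6667, -1.6667, -7.6667, -1.6667, 6.3333
Σ(xᵢ − x̄)² = 213.3333 ⇒ m₂ = 213.3333/6 = 35.55556
Σ(xᵢ − x̄)³ = 505.5556 ⇒ m₃ = 505.5556/6 = 84.25926
m₂^(3/2) = 35.55556^(1.5) = 212.01237
g1 = m₃ / m₂^(3/2) = 84.25926 / 212.01237 ≈ 0.3974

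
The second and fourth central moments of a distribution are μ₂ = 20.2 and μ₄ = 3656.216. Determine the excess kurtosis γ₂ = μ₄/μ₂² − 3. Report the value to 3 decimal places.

5.960

μ₂² = 20.2² = 408.04000
μ₄/μ₂² = 3656.216 / 408.04000 = 8.96044
γ₂ = 8.96044 − 3 ≈ 5.960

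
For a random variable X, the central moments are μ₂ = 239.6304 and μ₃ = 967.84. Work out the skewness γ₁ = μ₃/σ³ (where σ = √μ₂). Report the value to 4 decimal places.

σ = √μ₂ = √239.6304 = 15.48000
σ³ = μ₂^(3/2) = 3709.47859
γ₁ = μ₃/σ³ = 967.84 / 3709.47859 ≈ 0.2609

0.2609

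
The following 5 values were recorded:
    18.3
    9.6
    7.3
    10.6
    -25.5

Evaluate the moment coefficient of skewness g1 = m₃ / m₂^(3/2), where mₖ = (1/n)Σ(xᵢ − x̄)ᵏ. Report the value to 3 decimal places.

-1.270

x̄ = (18.3 + 9.6 + 7.3 + 10.6 - 25.5) / 5 = 4.0600
deviations (xᵢ − x̄): 14.2400, 5.5400, 3.2400, 6.5400, -29.5600
Σ(xᵢ − x̄)² = 1160.5320 ⇒ m₂ = 1160.5320/5 = 232.10640
Σ(xᵢ − x̄)³ = -22458.0158 ⇒ m₃ = -22458.0158/5 = -4491.60317
m₂^(3/2) = 232.10640^(1.5) = 3536.14995
g1 = m₃ / m₂^(3/2) = -4491.60317 / 3536.14995 ≈ -1.270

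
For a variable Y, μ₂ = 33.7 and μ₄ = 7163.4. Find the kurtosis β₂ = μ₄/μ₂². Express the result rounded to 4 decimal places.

6.3075

μ₂² = 33.7² = 1135.69000
μ₄/μ₂² = 7163.4 / 1135.69000 = 6.30753
β₂ ≈ 6.3075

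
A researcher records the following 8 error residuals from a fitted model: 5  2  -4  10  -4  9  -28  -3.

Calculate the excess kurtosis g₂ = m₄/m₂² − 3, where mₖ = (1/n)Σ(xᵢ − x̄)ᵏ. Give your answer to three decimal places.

x̄ = -1.6250
Σ(xᵢ − x̄)² = 1013.8750 ⇒ m₂ = 126.73438
Σ(xᵢ − x̄)⁴ = 517089.4316 ⇒ m₄ = 64636.17896
m₂² = 16061.60181
g₂ = m₄/m₂² − 3 = 4.02427 − 3 ≈ 1.024

1.024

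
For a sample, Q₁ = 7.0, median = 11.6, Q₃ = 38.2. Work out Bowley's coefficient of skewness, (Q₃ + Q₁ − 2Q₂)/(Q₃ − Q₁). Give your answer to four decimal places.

0.7051

numerator: Q₃ + Q₁ − 2Q₂ = 38.2 + 7.0 − 2×11.6 = 22.0000
denominator: Q₃ − Q₁ = 38.2 − 7.0 = 31.2000
Bowley skewness = 22.0000 / 31.2000 ≈ 0.7051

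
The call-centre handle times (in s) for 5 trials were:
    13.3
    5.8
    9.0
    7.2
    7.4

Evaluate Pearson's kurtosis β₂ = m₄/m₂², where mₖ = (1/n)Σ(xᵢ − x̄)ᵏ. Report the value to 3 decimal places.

x̄ = 8.5400
Σ(xᵢ − x̄)² = 33.4720 ⇒ m₂ = 6.69440
Σ(xᵢ − x̄)⁴ = 574.6888 ⇒ m₄ = 114.93776
m₂² = 44.81499
β₂ = m₄/m₂² = 114.93776 / 44.81499 ≈ 2.565

2.565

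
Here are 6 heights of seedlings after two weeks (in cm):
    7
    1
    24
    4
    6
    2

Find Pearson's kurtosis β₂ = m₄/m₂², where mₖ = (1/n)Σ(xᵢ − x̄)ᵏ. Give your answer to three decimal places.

x̄ = 7.3333
Σ(xᵢ − x̄)² = 359.3333 ⇒ m₂ = 59.88889
Σ(xᵢ − x̄)⁴ = 79705.1111 ⇒ m₄ = 13284.18519
m₂² = 3586.67901
β₂ = m₄/m₂² = 13284.18519 / 3586.67901 ≈ 3.704

3.704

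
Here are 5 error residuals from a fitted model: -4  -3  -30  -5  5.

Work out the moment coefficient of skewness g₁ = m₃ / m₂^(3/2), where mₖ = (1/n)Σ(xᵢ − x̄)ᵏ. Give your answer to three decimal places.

x̄ = (-4 - 3 - 30 - 5 + 5) / 5 = -7.4000
deviations (xᵢ − x̄): 3.4000, 4.4000, -22.6000, 2.4000, 12.4000
Σ(xᵢ − x̄)² = 701.2000 ⇒ m₂ = 701.2000/5 = 140.24000
Σ(xᵢ − x̄)³ = -9498.2400 ⇒ m₃ = -9498.2400/5 = -1899.64800
m₂^(3/2) = 140.24000^(1.5) = 1660.76374
g₁ = m₃ / m₂^(3/2) = -1899.64800 / 1660.76374 ≈ -1.144

-1.144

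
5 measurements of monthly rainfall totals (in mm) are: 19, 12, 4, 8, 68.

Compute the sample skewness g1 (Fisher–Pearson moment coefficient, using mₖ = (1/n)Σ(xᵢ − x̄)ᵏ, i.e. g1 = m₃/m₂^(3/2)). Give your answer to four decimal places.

x̄ = (19 + 12 + 4 + 8 + 68) / 5 = 22.2000
deviations (xᵢ − x̄): -3.2000, -10.2000, -18.2000, -14.2000, 45.8000
Σ(xᵢ − x̄)² = 2744.8000 ⇒ m₂ = 2744.8000/5 = 548.96000
Σ(xᵢ − x̄)³ = 86086.0800 ⇒ m₃ = 86086.0800/5 = 17217.21600
m₂^(3/2) = 548.96000^(1.5) = 12862.07540
g1 = m₃ / m₂^(3/2) = 17217.21600 / 12862.07540 ≈ 1.3386

1.3386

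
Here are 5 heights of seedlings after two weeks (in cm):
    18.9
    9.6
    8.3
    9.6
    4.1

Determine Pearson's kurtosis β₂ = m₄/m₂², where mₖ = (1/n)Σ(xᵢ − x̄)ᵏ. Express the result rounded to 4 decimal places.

2.6595

x̄ = 10.1000
Σ(xᵢ − x̄)² = 117.1800 ⇒ m₂ = 23.43600
Σ(xᵢ − x̄)⁴ = 7303.5762 ⇒ m₄ = 1460.71524
m₂² = 549.24610
β₂ = m₄/m₂² = 1460.71524 / 549.24610 ≈ 2.6595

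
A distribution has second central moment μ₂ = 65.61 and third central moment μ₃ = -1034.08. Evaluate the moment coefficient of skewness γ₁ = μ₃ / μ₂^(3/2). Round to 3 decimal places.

σ = √μ₂ = √65.61 = 8.10000
σ³ = μ₂^(3/2) = 531.44100
γ₁ = μ₃/σ³ = -1034.08 / 531.44100 ≈ -1.946

-1.946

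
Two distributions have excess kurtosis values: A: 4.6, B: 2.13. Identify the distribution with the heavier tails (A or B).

A

Higher excess kurtosis ⇒ heavier tails relative to the normal distribution.
4.6 vs 2.13: the larger is 4.6, so A has heavier tails.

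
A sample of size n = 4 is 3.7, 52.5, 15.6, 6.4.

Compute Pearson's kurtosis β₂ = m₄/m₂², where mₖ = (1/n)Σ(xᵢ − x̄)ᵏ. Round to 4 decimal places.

x̄ = 19.5500
Σ(xᵢ − x̄)² = 1525.4500 ⇒ m₂ = 381.36250
Σ(xᵢ − x̄)⁴ = 1272008.2920 ⇒ m₄ = 318002.07301
m₂² = 145437.35641
β₂ = m₄/m₂² = 318002.07301 / 145437.35641 ≈ 2.1865

2.1865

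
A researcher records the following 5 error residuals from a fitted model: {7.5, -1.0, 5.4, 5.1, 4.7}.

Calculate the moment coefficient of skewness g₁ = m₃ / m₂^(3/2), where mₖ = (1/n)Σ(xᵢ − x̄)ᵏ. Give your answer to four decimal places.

-1.0392

x̄ = (7.5 - 1.0 + 5.4 + 5.1 + 4.7) / 5 = 4.3400
deviations (xᵢ − x̄): 3.1600, -5.3400, 1.0600, 0.7600, 0.3600
Σ(xᵢ − x̄)² = 40.3320 ⇒ m₂ = 40.3320/5 = 8.06640
Σ(xᵢ − x̄)³ = -119.0422 ⇒ m₃ = -119.0422/5 = -23.80843
m₂^(3/2) = 8.06640^(1.5) = 22.90971
g₁ = m₃ / m₂^(3/2) = -23.80843 / 22.90971 ≈ -1.0392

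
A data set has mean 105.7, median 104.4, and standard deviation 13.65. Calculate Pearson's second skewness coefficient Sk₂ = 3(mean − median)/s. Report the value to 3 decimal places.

Sk₂ = 3(105.7 − 104.4) / 13.65 = 3 × 1.3000 / 13.65
    = 3.9000 / 13.65 ≈ 0.286

0.286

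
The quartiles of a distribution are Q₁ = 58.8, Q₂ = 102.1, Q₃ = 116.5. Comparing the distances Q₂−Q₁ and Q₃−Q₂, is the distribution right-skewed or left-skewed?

Q₂ − Q₁ = 43.3;  Q₃ − Q₂ = 14.4
Q₂ − Q₁ > Q₃ − Q₂ ⇒ the lower half is more spread out ⇒ left-skewed.

left-skewed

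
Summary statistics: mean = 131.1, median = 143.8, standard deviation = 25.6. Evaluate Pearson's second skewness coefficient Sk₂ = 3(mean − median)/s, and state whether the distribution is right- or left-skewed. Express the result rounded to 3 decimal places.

Sk₂ = 3(131.1 − 143.8) / 25.6 = 3 × -12.7000 / 25.6
    = -38.1000 / 25.6 ≈ -1.488
Sk₂ < 0 ⇒ mean < median ⇒ left-skewed (negative skew).

-1.488, left-skewed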